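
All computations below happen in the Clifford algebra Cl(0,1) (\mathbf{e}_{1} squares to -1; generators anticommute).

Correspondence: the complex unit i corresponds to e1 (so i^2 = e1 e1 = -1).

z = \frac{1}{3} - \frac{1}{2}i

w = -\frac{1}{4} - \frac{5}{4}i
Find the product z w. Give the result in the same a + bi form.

In blades: z = \frac{1}{3} - \frac{1}{2} e_{1}, w = -\frac{1}{4} - \frac{5}{4} e_{1}.
Distribute z over w term by term (generator squares from the signature, products reordered to ascending indices): (\frac{1}{3})*w = -\frac{1}{12} - \frac{5}{12} e_{1}; (-\frac{1}{2} e_{1})*w = -\frac{5}{8} + \frac{1}{8} e_{1}.
Sum: -\frac{17}{24} - \frac{7}{24} e_{1}; translating back through the correspondence:
Answer: -\frac{17}{24} - \frac{7}{24}i


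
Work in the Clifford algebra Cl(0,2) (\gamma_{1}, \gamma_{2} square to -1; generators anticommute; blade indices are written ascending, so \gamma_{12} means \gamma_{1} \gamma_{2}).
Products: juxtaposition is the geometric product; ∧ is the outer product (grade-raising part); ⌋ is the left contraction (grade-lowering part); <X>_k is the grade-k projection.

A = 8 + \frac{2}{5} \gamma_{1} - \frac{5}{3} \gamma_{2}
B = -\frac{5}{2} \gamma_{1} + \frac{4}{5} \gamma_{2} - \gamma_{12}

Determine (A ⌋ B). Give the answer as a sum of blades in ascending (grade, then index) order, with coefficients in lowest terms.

step 1: \frac{7}{3} - \frac{55}{3} \gamma_{1} + \frac{34}{5} \gamma_{2} - 8 \gamma_{12}
Answer: \frac{7}{3} - \frac{55}{3} \gamma_{1} + \frac{34}{5} \gamma_{2} - 8 \gamma_{12}


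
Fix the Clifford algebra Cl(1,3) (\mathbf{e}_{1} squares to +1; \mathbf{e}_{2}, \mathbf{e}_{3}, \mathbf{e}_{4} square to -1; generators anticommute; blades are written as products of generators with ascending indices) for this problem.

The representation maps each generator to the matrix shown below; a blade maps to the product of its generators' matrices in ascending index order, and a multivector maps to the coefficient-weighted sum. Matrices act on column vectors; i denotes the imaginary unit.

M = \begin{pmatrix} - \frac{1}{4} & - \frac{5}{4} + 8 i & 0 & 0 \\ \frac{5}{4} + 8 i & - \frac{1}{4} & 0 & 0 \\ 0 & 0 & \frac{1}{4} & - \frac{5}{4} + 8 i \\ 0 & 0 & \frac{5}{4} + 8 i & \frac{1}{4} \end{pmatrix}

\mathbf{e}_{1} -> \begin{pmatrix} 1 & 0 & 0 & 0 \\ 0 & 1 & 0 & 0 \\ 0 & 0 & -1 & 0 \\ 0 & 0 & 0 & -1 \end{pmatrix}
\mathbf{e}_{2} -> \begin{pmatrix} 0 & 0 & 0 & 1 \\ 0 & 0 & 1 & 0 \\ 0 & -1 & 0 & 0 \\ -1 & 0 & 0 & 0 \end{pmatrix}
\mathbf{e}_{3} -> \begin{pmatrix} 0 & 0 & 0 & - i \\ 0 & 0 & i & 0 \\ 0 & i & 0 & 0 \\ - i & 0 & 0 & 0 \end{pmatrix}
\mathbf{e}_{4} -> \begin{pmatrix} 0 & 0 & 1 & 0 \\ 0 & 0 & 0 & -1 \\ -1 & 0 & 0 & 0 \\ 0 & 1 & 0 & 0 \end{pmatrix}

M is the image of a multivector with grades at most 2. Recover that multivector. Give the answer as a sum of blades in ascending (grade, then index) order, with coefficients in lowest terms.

Method: the blade images are trace-orthogonal — tr(rho(e_A) rho(e_B)^-1) = 4 if A = B and 0 otherwise — and rho(e_A)^-1 = (e_A)^2 * rho(e_A) with (e_A)^2 = +1 or -1, so the coefficient of e_A in the preimage is (e_A)^2 * tr(M rho(e_A))/4.
Nonzero projections over blades of grade <= 2: e_{1}: (e_{1})^2 = +1, tr(M rho(e_{1})) = -1, coefficient -\frac{1}{4}; e_{2} e_{4}: (e_{2} e_{4})^2 = -1, tr(M rho(e_{2} e_{4})) = 5, coefficient -\frac{5}{4}; e_{3} e_{4}: (e_{3} e_{4})^2 = -1, tr(M rho(e_{3} e_{4})) = 32, coefficient -8. Every other blade of grade <= 2 projects to 0.
Answer: -\frac{1}{4} e_{1} - \frac{5}{4} e_{2} e_{4} - 8 e_{3} e_{4}


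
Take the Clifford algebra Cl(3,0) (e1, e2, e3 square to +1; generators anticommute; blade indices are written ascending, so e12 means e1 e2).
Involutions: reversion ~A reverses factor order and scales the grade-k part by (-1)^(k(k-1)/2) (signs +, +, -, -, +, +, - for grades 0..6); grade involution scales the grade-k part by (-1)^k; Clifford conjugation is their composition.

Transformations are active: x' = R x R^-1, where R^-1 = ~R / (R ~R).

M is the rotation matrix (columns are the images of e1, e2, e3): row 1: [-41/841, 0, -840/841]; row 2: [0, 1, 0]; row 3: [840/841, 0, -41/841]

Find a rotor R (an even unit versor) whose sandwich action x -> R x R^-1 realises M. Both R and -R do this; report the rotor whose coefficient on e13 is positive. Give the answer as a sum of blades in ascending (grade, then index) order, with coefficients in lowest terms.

Method: write R = a + b12*e12 + b13*e13 + b23*e23 with a^2 + b12^2 + b13^2 + b23^2 = 1 (so R^-1 = ~R). Expanding the columns R e_j ~R gives tr M = 4a^2 - 1 and, from the antisymmetric part, M21 - M12 = -4a*b12, M13 - M31 = 4a*b13, M32 - M23 = -4a*b23.
Here tr M = 759/841, so a^2 = (1 + tr M)/4 = 400/841 and a = ±20/29. Taking a = 20/29: M21 - M12 = 0, M13 - M31 = -1680/841, M32 - M23 = 0, giving b12 = 0, b13 = -21/29, b23 = 0, i.e. R = 20/29 - 21/29*e13.
Its e13 coefficient is negative, so report the other preimage -R.
Answer: -20/29 + 21/29*e13. Uniqueness: Spin(3) -> SO(3) maps R and -R to the same rotation of trace 759/841; fixing the sign of the e13 coefficient removes the ambiguity.


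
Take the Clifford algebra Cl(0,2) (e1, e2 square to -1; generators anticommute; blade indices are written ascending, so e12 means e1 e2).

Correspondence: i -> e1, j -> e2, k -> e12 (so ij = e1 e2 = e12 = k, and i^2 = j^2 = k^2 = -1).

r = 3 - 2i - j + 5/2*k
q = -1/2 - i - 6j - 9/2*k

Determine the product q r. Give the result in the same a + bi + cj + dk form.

In blades: q = -1/2 - e1 - 6*e2 - 9/2*e12, r = 3 - 2*e1 - e2 + 5/2*e12.
Distribute q over r term by term (generator squares from the signature, products reordered to ascending indices): (-1/2)*r = -3/2 + e1 + 1/2*e2 - 5/4*e12; (-e1)*r = -2 - 3*e1 + 5/2*e2 + e12; (-6*e2)*r = -6 - 15*e1 - 18*e2 - 12*e12; (-9/2*e12)*r = 45/4 - 9/2*e1 + 9*e2 - 27/2*e12.
Sum: 7/4 - 43/2*e1 - 6*e2 - 103/4*e12; translating back through the correspondence:
Answer: 7/4 - 43/2*i - 6j - 103/4*k


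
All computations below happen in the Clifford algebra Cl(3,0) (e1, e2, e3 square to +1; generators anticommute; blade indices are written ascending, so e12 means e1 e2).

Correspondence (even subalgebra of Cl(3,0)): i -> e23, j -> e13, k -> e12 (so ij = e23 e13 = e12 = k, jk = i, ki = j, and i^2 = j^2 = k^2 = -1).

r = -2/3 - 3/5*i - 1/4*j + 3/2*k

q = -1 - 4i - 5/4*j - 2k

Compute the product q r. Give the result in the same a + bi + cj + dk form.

In blades: q = -1 - 2*e12 - 5/4*e13 - 4*e23, r = -2/3 + 3/2*e12 - 1/4*e13 - 3/5*e23.
Distribute q over r term by term (generator squares from the signature, products reordered to ascending indices): (-1)*r = 2/3 - 3/2*e12 + 1/4*e13 + 3/5*e23; (-2*e12)*r = 3 + 4/3*e12 + 6/5*e13 - 1/2*e23; (-5/4*e13)*r = -5/16 - 3/4*e12 + 5/6*e13 - 15/8*e23; (-4*e23)*r = -12/5 + e12 + 6*e13 + 8/3*e23.
Sum: 229/240 + 1/12*e12 + 497/60*e13 + 107/120*e23; translating back through the correspondence:
Answer: 229/240 + 107/120*i + 497/60*j + 1/12*k


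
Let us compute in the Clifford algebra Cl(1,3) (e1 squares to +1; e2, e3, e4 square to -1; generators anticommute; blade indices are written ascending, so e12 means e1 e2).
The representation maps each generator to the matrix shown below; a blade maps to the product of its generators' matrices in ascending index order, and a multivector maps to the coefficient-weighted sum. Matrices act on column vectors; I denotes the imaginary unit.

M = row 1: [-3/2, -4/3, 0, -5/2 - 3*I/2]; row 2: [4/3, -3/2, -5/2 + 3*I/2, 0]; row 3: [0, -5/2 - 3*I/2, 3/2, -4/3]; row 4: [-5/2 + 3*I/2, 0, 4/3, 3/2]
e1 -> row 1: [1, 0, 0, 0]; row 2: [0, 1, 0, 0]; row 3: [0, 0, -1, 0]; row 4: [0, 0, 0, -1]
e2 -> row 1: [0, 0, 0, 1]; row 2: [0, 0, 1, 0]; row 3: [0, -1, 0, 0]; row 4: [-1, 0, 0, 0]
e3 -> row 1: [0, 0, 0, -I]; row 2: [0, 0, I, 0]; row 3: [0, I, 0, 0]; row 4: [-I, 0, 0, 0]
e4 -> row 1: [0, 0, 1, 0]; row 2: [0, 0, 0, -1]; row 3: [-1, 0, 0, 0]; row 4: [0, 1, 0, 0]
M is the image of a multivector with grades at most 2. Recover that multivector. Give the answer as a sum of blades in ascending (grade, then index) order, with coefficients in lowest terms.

Method: the blade images are trace-orthogonal — tr(rho(e_A) rho(e_B)^-1) = 4 if A = B and 0 otherwise — and rho(e_A)^-1 = (e_A)^2 * rho(e_A) with (e_A)^2 = +1 or -1, so the coefficient of e_A in the preimage is (e_A)^2 * tr(M rho(e_A))/4.
Nonzero projections over blades of grade <= 2: e1: (e1)^2 = +1, tr(M rho(e1)) = -6, coefficient -3/2; e12: (e12)^2 = +1, tr(M rho(e12)) = -10, coefficient -5/2; e13: (e13)^2 = +1, tr(M rho(e13)) = 6, coefficient 3/2; e24: (e24)^2 = -1, tr(M rho(e24)) = 16/3, coefficient -4/3. Every other blade of grade <= 2 projects to 0.
Answer: -3/2*e1 - 5/2*e12 + 3/2*e13 - 4/3*e24


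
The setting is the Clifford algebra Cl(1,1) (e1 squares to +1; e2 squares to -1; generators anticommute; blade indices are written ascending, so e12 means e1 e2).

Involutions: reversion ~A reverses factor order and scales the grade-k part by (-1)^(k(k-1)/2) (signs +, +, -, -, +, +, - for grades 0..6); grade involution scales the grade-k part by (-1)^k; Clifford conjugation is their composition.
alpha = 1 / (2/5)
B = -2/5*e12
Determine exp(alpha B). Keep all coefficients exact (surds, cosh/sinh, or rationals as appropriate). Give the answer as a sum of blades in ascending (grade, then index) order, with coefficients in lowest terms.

B^2 = (-2/5)^2*(e12)^2 = 4/25*(+1) = 4/25 (a basis 2-blade squares to minus the product of its generators' squares).
B^2 = 4/25 — the series telescopes hyperbolically here: l = 2/5, alpha*l = 1, so exp(alpha B) = cosh(1) + (sinh(1)/(2/5))*B = cosh(1) + (5*sinh(1)/2)*B.
Answer: cosh(1) - sinh(1)*e12


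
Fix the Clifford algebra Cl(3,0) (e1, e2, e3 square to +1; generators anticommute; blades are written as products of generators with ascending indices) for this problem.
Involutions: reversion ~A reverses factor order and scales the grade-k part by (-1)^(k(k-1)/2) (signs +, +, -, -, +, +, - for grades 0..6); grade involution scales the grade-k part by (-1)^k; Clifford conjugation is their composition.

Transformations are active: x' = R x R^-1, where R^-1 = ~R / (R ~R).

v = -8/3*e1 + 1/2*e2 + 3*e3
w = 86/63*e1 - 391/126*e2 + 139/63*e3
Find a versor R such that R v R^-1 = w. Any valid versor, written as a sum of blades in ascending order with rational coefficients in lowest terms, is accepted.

Construction: equal norms (both 589/36) license R = v + w = -82/63*e1 - 164/63*e2 + 328/63*e3 — nothing changes along that direction, while (v - w)/2 changes sign, so v maps onto w.
Answer: -82/63*e1 - 164/63*e2 + 328/63*e3


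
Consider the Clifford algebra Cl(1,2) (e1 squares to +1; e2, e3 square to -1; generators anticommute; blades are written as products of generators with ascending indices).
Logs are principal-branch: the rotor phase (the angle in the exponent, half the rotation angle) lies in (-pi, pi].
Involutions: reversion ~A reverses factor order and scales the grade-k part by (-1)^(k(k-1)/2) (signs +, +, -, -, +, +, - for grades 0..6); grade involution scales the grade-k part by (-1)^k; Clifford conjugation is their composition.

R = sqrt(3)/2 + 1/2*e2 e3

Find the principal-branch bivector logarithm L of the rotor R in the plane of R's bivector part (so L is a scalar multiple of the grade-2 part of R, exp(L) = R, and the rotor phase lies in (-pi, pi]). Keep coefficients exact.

The scalar part of R is sqrt(3)/2, so the principal-branch rotor phase is pinned; divide the bivector part by its sine to get the unit plane — L is the phase times that plane.
Concretely: cos(phase) = sqrt(3)/2 gives phase = ±pi/6, and since phase/sin(phase) is even the sign is immaterial: L = (phase/sin(phase)) * <R>_2 = (pi/3) * <R>_2.
Answer: pi/6*e2 e3


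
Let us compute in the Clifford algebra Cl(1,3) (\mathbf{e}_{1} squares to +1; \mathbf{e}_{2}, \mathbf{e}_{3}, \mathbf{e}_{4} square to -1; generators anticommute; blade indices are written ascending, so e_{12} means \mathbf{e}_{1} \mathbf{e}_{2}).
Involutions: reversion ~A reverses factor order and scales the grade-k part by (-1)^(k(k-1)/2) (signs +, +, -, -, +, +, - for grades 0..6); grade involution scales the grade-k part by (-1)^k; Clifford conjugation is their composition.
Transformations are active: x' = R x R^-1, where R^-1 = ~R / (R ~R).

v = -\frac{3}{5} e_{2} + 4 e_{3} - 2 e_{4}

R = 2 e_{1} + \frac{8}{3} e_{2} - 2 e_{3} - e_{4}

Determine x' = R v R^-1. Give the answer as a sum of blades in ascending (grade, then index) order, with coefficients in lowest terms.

~R = 2 e_{1} + \frac{8}{3} e_{2} - 2 e_{3} - e_{4}, and R ~R = -\frac{73}{9}, so R^-1 = ~R / (-\frac{73}{9}).
R v = \frac{38}{5} - \frac{6}{5} e_{12} + 8 e_{13} - 4 e_{14} + \frac{142}{15} e_{23} - \frac{89}{15} e_{24} + 8 e_{34}
Answer: -\frac{1368}{365} e_{1} - \frac{321}{73} e_{2} - \frac{92}{365} e_{3} + \frac{1414}{365} e_{4}


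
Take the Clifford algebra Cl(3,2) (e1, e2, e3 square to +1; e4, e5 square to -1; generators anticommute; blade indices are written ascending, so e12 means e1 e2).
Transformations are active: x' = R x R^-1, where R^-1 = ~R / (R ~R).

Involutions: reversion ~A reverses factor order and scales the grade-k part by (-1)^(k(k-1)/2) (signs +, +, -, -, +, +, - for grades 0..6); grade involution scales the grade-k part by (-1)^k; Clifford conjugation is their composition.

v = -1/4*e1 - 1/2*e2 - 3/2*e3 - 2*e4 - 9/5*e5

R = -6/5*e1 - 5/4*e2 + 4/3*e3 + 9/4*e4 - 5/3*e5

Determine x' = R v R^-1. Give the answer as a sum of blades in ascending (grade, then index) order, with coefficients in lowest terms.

~R = -6/5*e1 - 5/4*e2 + 4/3*e3 + 9/4*e4 - 5/3*e5, and R ~R = -153/50, so R^-1 = ~R / (-153/50).
R v = 17/40 + 23/80*e12 + 32/15*e13 + 237/80*e14 + 523/300*e15 + 61/24*e23 + 29/8*e24 + 17/12*e25 + 17/24*e34 - 49/10*e35 - 443/60*e45
Answer: 7/12*e1 + 61/72*e2 + 61/54*e3 + 11/8*e4 + 611/270*e5


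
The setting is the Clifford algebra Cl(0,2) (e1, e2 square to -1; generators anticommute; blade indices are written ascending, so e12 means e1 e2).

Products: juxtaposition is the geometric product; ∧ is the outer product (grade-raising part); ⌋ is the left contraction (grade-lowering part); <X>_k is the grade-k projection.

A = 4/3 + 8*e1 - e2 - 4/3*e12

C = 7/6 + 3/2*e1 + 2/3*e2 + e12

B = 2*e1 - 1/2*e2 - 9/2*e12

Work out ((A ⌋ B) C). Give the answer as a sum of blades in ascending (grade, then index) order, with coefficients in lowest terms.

step 1: -45/2 + 43/6*e1 + 106/3*e2 - 6*e12
step 2: -491/9 + 251/18*e1 + 181/18*e2 - 1399/18*e12
Answer: -491/9 + 251/18*e1 + 181/18*e2 - 1399/18*e12


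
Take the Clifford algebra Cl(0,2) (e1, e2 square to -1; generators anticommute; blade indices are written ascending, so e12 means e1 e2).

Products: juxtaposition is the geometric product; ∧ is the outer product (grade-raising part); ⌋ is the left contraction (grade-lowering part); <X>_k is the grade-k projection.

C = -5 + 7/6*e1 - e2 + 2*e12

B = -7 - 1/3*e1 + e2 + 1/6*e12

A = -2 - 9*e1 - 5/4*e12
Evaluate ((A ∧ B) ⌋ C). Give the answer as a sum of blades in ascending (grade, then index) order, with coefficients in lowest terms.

step 1: 14 + 191/3*e1 - 2*e2 - 7/12*e12
step 2: -1306/9 + 37/3*e1 - 424/3*e2 + 28*e12
Answer: -1306/9 + 37/3*e1 - 424/3*e2 + 28*e12


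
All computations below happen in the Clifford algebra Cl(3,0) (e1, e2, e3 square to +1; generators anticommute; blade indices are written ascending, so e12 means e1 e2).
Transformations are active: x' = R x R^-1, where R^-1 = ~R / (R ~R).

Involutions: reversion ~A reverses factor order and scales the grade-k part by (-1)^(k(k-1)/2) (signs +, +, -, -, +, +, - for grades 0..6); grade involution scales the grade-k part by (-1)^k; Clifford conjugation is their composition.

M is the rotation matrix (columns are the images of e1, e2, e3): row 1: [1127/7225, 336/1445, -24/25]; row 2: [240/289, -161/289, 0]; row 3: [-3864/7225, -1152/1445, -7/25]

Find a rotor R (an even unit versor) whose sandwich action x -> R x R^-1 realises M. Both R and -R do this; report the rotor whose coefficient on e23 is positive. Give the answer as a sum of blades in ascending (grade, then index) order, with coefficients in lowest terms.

Method: write R = a + b12*e12 + b13*e13 + b23*e23 with a^2 + b12^2 + b13^2 + b23^2 = 1 (so R^-1 = ~R). Expanding the columns R e_j ~R gives tr M = 4a^2 - 1 and, from the antisymmetric part, M21 - M12 = -4a*b12, M13 - M31 = 4a*b13, M32 - M23 = -4a*b23.
Here tr M = -4921/7225, so a^2 = (1 + tr M)/4 = 576/7225 and a = ±24/85. Taking a = 24/85: M21 - M12 = 864/1445, M13 - M31 = -3072/7225, M32 - M23 = -1152/1445, giving b12 = -9/17, b13 = -32/85, b23 = 12/17, i.e. R = 24/85 - 9/17*e12 - 32/85*e13 + 12/17*e23.
Its e23 coefficient is already positive.
Answer: 24/85 - 9/17*e12 - 32/85*e13 + 12/17*e23. Uniqueness: Spin(3) -> SO(3) maps R and -R to the same rotation of trace -4921/7225; fixing the sign of the e23 coefficient removes the ambiguity.


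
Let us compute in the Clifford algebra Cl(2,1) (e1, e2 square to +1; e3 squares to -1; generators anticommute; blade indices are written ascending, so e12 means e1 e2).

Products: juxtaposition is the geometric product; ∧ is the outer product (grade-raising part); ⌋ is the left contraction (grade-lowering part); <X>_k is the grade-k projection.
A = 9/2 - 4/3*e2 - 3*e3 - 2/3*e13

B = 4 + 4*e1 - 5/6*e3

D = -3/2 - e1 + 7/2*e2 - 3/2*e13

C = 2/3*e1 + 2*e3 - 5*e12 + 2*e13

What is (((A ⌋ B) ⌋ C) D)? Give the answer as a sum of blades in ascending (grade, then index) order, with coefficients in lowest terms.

step 1: 31/2 + 18*e1 - 15/4*e3
step 2: 39/2 + 17/6*e1 - 90*e2 + 67*e3 - 155/2*e12 + 31*e13
step 3: -4723/12 - 791/2*e1 + 503/4*e2 - 295/4*e3 + 217/6*e12 - 35/4*e13 - 1403/4*e23 - 487/2*e123
Answer: -4723/12 - 791/2*e1 + 503/4*e2 - 295/4*e3 + 217/6*e12 - 35/4*e13 - 1403/4*e23 - 487/2*e123


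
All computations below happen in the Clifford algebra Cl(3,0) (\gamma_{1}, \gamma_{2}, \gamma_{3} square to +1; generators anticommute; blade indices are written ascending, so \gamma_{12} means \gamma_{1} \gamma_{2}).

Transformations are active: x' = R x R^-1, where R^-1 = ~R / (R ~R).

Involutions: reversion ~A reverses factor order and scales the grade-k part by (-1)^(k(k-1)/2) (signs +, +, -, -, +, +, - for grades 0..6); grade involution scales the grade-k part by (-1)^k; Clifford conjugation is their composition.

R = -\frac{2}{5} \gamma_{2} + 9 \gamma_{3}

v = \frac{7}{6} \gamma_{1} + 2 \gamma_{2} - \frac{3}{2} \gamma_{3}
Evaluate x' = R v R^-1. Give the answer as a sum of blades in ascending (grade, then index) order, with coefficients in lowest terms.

~R = -\frac{2}{5} \gamma_{2} + 9 \gamma_{3}, and R ~R = \frac{2029}{25}, so R^-1 = ~R / (\frac{2029}{25}).
R v = -\frac{143}{10} + \frac{7}{15} \gamma_{12} - \frac{21}{2} \gamma_{13} - \frac{87}{5} \gamma_{23}
Answer: -\frac{7}{6} \gamma_{1} - \frac{3772}{2029} \gamma_{2} - \frac{6783}{4058} \gamma_{3}


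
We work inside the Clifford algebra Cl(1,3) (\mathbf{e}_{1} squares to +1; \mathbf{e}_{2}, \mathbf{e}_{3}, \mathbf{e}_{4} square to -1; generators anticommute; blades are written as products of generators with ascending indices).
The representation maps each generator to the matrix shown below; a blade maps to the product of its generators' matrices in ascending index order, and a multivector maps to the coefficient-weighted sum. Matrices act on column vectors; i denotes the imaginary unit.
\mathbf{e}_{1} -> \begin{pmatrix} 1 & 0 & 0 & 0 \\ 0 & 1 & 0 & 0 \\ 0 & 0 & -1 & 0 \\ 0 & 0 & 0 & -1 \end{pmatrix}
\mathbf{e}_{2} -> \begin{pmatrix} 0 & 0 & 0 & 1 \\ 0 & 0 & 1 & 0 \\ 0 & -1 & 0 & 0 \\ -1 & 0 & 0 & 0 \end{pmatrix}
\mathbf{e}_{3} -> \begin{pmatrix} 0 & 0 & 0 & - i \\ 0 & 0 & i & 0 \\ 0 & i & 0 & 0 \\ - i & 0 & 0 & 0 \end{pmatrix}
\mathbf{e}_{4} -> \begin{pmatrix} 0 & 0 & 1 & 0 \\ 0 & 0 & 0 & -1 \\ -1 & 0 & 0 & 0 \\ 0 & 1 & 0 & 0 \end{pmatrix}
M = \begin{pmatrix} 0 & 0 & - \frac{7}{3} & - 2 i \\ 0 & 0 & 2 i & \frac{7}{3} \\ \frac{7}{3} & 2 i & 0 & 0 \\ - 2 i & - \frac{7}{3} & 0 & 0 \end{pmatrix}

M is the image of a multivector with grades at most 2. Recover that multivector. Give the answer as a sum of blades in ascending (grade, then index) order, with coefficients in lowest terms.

Method: the blade images are trace-orthogonal — tr(rho(e_A) rho(e_B)^-1) = 4 if A = B and 0 otherwise — and rho(e_A)^-1 = (e_A)^2 * rho(e_A) with (e_A)^2 = +1 or -1, so the coefficient of e_A in the preimage is (e_A)^2 * tr(M rho(e_A))/4.
Nonzero projections over blades of grade <= 2: e_{3}: (e_{3})^2 = -1, tr(M rho(e_{3})) = -8, coefficient 2; e_{4}: (e_{4})^2 = -1, tr(M rho(e_{4})) = \frac{28}{3}, coefficient -\frac{7}{3}. Every other blade of grade <= 2 projects to 0.
Answer: 2 e_{3} - \frac{7}{3} e_{4}


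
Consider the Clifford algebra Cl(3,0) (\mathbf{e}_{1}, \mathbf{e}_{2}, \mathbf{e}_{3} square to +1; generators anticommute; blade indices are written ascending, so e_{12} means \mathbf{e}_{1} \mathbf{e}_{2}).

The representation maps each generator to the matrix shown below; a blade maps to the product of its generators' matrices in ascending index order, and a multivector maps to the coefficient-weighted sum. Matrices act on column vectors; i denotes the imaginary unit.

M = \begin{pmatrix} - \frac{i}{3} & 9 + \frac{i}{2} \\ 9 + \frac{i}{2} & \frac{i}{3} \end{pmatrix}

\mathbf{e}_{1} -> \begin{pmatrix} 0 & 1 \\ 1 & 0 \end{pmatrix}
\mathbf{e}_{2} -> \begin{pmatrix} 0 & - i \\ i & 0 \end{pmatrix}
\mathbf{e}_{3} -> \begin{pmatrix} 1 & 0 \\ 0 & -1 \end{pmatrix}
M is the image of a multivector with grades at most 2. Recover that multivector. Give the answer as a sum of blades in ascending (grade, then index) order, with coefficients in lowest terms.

Method: 1, rho(e_{1}), rho(e_{2}), rho(e_{3}) form a trace-orthogonal basis of the 2x2 complex matrices (tr(X Y) = 2 if X = Y, else 0), so M = m0*1 + m1*rho(e_{1}) + m2*rho(e_{2}) + m3*rho(e_{3}) with m0 = tr(M)/2 = 0, m1 = tr(M rho(e_{1}))/2 = 9 + \frac{i}{2}, m2 = tr(M rho(e_{2}))/2 = 0, m3 = tr(M rho(e_{3}))/2 = - \frac{i}{3}.
Multiplying table entries, the bivector images are rho(e_{12}) = i*rho(e_{3}), rho(e_{13}) = -i*rho(e_{2}), rho(e_{23}) = i*rho(e_{1}); with real blade coefficients the real parts of m0..m3 are the coefficients of 1, e_{1}, e_{2}, e_{3} and the imaginary parts give the bivectors (e_{23}: Im m1, e_{13}: -Im m2, e_{12}: Im m3).
Answer: 9 e_{1} - \frac{1}{3} e_{12} + \frac{1}{2} e_{23}


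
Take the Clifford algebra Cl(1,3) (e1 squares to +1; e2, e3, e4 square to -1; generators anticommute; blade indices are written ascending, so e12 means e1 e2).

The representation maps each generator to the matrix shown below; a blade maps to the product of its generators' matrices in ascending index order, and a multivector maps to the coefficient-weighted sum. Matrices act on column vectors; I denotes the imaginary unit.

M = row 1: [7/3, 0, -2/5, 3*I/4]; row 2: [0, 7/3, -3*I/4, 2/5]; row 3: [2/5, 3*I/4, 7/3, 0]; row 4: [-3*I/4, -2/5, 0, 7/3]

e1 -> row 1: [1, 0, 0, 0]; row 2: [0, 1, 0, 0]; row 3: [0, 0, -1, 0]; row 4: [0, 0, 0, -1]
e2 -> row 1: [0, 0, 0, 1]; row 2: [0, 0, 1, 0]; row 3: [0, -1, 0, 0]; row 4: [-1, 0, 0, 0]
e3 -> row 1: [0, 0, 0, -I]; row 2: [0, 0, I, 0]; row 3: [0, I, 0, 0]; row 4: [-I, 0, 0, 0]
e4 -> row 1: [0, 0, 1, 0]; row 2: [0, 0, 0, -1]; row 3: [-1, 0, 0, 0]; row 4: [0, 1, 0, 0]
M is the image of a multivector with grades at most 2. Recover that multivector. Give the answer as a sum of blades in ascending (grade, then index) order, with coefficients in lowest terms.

Method: the blade images are trace-orthogonal — tr(rho(e_A) rho(e_B)^-1) = 4 if A = B and 0 otherwise — and rho(e_A)^-1 = (e_A)^2 * rho(e_A) with (e_A)^2 = +1 or -1, so the coefficient of e_A in the preimage is (e_A)^2 * tr(M rho(e_A))/4.
Nonzero projections over blades of grade <= 2: 1: (1)^2 = +1, tr(M 1) = 28/3, coefficient 7/3; e4: (e4)^2 = -1, tr(M rho(e4)) = 8/5, coefficient -2/5; e13: (e13)^2 = +1, tr(M rho(e13)) = -3, coefficient -3/4. Every other blade of grade <= 2 projects to 0.
Answer: 7/3 - 2/5*e4 - 3/4*e13


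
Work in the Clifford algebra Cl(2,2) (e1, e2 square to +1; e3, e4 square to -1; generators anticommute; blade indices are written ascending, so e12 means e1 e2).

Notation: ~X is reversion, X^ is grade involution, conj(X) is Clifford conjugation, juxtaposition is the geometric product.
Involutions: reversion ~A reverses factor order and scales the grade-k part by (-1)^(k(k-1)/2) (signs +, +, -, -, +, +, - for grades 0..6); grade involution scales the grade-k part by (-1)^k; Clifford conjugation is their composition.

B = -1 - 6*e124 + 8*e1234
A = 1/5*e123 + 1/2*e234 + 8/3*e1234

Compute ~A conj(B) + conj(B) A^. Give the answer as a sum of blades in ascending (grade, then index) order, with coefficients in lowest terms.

first term: 64/3 - 4*e1 - 16*e3 - 8/5*e4 + 3*e13 - 6/5*e34 + 1/5*e123 + 1/2*e234 - 8/3*e1234
second term: 64/3 + 4*e1 + 16*e3 + 8/5*e4 - 3*e13 + 6/5*e34 + 1/5*e123 + 1/2*e234 - 8/3*e1234
Answer: 128/3 + 2/5*e123 + e234 - 16/3*e1234


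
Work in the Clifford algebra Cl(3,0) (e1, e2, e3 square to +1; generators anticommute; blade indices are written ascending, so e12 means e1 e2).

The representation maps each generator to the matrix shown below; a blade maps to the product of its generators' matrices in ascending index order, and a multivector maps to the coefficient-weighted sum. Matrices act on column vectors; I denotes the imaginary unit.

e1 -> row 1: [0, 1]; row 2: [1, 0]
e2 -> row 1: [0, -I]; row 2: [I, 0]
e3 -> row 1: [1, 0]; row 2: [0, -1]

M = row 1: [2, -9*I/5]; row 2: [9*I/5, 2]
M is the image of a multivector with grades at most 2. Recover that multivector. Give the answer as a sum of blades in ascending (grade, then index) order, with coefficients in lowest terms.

Method: 1, rho(e1), rho(e2), rho(e3) form a trace-orthogonal basis of the 2x2 complex matrices (tr(X Y) = 2 if X = Y, else 0), so M = m0*1 + m1*rho(e1) + m2*rho(e2) + m3*rho(e3) with m0 = tr(M)/2 = 2, m1 = tr(M rho(e1))/2 = 0, m2 = tr(M rho(e2))/2 = 9/5, m3 = tr(M rho(e3))/2 = 0.
Multiplying table entries, the bivector images are rho(e12) = I*rho(e3), rho(e13) = -I*rho(e2), rho(e23) = I*rho(e1); with real blade coefficients the real parts of m0..m3 are the coefficients of 1, e1, e2, e3 and the imaginary parts give the bivectors (e23: Im m1, e13: -Im m2, e12: Im m3).
Answer: 2 + 9/5*e2


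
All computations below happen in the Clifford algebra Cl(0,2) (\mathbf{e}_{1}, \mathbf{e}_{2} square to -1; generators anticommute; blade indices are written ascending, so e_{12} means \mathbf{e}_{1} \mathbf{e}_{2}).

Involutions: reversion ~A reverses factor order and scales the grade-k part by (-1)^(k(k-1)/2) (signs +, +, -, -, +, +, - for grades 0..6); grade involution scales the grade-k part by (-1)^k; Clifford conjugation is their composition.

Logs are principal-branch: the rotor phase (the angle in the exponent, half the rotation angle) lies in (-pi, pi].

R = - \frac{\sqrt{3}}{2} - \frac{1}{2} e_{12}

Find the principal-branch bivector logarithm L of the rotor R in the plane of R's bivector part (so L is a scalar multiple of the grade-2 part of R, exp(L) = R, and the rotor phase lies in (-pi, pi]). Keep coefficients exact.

The scalar part of R is - \frac{\sqrt{3}}{2}, so the principal-branch rotor phase is pinned; divide the bivector part by its sine to get the unit plane — L is the phase times that plane.
Concretely: cos(phase) = - \frac{\sqrt{3}}{2} gives phase = ±\frac{5 \pi}{6}, and since phase/sin(phase) is even the sign is immaterial: L = (phase/sin(phase)) * <R>_2 = (\frac{5 \pi}{3}) * <R>_2.
Answer: - \frac{5 \pi}{6} e_{12}


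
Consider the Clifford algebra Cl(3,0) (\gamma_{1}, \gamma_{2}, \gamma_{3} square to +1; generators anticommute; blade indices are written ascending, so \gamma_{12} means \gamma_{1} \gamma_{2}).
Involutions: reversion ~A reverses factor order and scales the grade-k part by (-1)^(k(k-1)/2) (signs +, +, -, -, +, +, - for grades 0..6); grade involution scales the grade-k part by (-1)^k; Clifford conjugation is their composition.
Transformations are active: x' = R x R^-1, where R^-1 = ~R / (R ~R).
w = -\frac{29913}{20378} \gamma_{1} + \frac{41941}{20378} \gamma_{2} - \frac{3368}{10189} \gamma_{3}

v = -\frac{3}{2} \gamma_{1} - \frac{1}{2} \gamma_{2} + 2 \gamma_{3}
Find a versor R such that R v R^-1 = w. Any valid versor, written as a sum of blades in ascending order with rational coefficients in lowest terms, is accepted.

Key observation: q(v) = q(w) = \frac{13}{2} (sandwiches preserve the norm), so R = v + w = -\frac{30240}{10189} \gamma_{1} + \frac{15876}{10189} \gamma_{2} + \frac{17010}{10189} \gamma_{3} works whenever it is invertible — the component of v along it is kept and (v - w)/2 reverses, sending v to w.
Answer: -\frac{30240}{10189} \gamma_{1} + \frac{15876}{10189} \gamma_{2} + \frac{17010}{10189} \gamma_{3}


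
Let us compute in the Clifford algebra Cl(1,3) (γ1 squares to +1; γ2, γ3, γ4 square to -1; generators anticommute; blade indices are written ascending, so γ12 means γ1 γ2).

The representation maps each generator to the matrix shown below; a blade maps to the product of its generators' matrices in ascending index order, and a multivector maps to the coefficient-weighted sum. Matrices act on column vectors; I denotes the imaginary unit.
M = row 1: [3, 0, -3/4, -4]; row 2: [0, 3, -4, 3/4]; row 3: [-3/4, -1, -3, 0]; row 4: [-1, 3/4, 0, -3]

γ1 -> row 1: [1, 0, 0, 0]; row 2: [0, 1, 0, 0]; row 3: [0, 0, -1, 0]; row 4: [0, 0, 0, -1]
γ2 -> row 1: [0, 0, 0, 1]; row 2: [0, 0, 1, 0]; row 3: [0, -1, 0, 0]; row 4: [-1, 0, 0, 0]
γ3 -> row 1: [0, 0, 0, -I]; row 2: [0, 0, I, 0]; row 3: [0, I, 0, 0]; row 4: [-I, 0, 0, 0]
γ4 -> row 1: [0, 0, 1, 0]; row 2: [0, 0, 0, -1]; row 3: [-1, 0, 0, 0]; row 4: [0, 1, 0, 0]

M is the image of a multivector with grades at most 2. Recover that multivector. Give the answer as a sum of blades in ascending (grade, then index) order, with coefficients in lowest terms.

Method: the blade images are trace-orthogonal — tr(rho(e_A) rho(e_B)^-1) = 4 if A = B and 0 otherwise — and rho(e_A)^-1 = (e_A)^2 * rho(e_A) with (e_A)^2 = +1 or -1, so the coefficient of e_A in the preimage is (e_A)^2 * tr(M rho(e_A))/4.
Nonzero projections over blades of grade <= 2: γ1: (γ1)^2 = +1, tr(M rho(γ1)) = 12, coefficient 3; γ2: (γ2)^2 = -1, tr(M rho(γ2)) = 6, coefficient -3/2; γ12: (γ12)^2 = +1, tr(M rho(γ12)) = -10, coefficient -5/2; γ14: (γ14)^2 = +1, tr(M rho(γ14)) = -3, coefficient -3/4. Every other blade of grade <= 2 projects to 0.
Answer: 3*γ1 - 3/2*γ2 - 5/2*γ12 - 3/4*γ14


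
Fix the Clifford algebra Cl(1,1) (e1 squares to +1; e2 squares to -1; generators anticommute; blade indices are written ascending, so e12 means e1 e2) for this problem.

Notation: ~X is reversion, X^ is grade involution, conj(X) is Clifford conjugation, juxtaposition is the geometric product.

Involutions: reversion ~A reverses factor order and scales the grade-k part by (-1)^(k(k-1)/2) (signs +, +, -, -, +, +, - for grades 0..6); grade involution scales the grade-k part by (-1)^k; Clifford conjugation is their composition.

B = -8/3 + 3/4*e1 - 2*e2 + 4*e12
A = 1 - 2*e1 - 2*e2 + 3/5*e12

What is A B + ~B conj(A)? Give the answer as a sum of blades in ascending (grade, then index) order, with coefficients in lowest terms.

first term: -173/30 - 43/60*e1 - 307/60*e2 + 79/10*e12
second term: 157/30 + 277/60*e1 + 13/60*e2 + 31/10*e12
Answer: -8/15 + 39/10*e1 - 49/10*e2 + 11*e12


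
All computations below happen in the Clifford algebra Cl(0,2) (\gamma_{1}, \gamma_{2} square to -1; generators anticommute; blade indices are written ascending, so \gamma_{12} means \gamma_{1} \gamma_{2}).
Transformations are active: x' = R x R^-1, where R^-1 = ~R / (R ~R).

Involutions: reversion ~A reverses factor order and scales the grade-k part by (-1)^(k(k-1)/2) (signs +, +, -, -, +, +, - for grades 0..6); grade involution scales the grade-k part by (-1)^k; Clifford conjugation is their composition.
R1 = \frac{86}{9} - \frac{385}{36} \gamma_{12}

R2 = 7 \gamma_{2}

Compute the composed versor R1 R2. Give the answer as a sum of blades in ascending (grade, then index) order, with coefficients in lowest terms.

Distribute over the terms of R2 (each basis-blade product reordered to ascending indices, repeated generators contracted through their squares):
R1 (7 \gamma_{2}) = \frac{2695}{36} \gamma_{1} + \frac{602}{9} \gamma_{2}
Answer: \frac{2695}{36} \gamma_{1} + \frac{602}{9} \gamma_{2}


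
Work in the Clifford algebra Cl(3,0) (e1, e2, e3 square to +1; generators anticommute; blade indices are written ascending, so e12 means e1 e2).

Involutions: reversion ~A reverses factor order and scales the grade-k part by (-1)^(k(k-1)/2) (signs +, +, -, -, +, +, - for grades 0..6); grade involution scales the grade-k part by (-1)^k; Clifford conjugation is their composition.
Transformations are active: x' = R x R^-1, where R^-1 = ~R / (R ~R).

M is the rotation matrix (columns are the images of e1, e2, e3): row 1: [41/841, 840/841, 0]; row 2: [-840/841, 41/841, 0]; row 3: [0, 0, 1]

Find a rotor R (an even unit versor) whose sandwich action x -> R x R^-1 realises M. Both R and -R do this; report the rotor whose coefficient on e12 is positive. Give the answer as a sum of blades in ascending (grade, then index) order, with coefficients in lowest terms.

Method: write R = a + b12*e12 + b13*e13 + b23*e23 with a^2 + b12^2 + b13^2 + b23^2 = 1 (so R^-1 = ~R). Expanding the columns R e_j ~R gives tr M = 4a^2 - 1 and, from the antisymmetric part, M21 - M12 = -4a*b12, M13 - M31 = 4a*b13, M32 - M23 = -4a*b23.
Here tr M = 923/841, so a^2 = (1 + tr M)/4 = 441/841 and a = ±21/29. Taking a = 21/29: M21 - M12 = -1680/841, M13 - M31 = 0, M32 - M23 = 0, giving b12 = 20/29, b13 = 0, b23 = 0, i.e. R = 21/29 + 20/29*e12.
Its e12 coefficient is already positive.
Answer: 21/29 + 20/29*e12. Key observation: the double cover Spin(3) -> SO(3) sends R and -R to the same matrix (trace 923/841 here), so the stated sign of the e12 coefficient is what selects one sheet.


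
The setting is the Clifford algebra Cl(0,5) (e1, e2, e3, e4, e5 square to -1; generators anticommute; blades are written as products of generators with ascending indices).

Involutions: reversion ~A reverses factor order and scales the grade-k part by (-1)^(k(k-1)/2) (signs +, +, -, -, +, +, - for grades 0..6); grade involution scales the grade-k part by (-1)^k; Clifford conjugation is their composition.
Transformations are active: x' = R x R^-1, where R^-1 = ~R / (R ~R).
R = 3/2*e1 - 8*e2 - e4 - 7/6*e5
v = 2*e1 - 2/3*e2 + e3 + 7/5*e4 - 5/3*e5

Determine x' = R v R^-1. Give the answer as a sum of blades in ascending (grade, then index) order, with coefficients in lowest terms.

~R = 3/2*e1 - 8*e2 - e4 - 7/6*e5, and R ~R = -1235/18, so R^-1 = ~R / (-1235/18).
R v = -799/90 + 15*e1 e2 + 3/2*e1 e3 + 41/10*e1 e4 - 1/6*e1 e5 - 8*e2 e3 - 178/15*e2 e4 + 113/9*e2 e5 + e3 e4 + 7/6*e3 e5 + 33/10*e4 e5
Answer: -9953/6175*e1 - 26002/18525*e2 - e3 - 10243/6175*e4 + 25282/18525*e5


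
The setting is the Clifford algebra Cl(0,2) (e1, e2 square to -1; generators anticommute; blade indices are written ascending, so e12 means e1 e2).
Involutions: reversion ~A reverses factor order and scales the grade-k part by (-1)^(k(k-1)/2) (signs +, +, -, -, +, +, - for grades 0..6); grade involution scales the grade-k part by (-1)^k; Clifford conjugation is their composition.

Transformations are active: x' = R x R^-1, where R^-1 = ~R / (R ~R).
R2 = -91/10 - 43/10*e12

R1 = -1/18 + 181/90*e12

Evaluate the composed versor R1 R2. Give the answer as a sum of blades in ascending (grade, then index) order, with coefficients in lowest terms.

Distribute over the terms of R1 (each basis-blade product reordered to ascending indices, repeated generators contracted through their squares):
(-1/18) R2 = 91/180 + 43/180*e12
(181/90*e12) R2 = 7783/900 - 16471/900*e12
Summing the partial products and collecting blades:
Answer: 1373/150 - 4064/225*e12


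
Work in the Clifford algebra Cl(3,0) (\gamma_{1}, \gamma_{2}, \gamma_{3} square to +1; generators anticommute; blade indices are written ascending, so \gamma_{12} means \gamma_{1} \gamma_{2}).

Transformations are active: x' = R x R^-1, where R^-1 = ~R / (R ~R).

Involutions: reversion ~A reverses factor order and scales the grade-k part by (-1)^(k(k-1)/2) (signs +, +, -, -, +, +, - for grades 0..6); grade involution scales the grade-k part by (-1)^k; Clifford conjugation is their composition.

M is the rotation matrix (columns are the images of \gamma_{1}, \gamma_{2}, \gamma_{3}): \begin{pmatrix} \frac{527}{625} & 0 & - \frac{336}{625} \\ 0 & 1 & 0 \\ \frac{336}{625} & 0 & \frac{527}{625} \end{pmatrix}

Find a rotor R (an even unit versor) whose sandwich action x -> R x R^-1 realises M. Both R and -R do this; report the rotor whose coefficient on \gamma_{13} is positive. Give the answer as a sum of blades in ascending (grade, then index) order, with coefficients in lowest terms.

Method: write R = a + b12*\gamma_{12} + b13*\gamma_{13} + b23*\gamma_{23} with a^2 + b12^2 + b13^2 + b23^2 = 1 (so R^-1 = ~R). Expanding the columns R e_j ~R gives tr M = 4a^2 - 1 and, from the antisymmetric part, M21 - M12 = -4a*b12, M13 - M31 = 4a*b13, M32 - M23 = -4a*b23.
Here tr M = \frac{1679}{625}, so a^2 = (1 + tr M)/4 = \frac{576}{625} and a = ±\frac{24}{25}. Taking a = \frac{24}{25}: M21 - M12 = 0, M13 - M31 = -\frac{672}{625}, M32 - M23 = 0, giving b12 = 0, b13 = -\frac{7}{25}, b23 = 0, i.e. R = \frac{24}{25} - \frac{7}{25} \gamma_{13}.
Its \gamma_{13} coefficient is negative, so report the other preimage -R.
Answer: -\frac{24}{25} + \frac{7}{25} \gamma_{13}. Uniqueness: Spin(3) -> SO(3) maps R and -R to the same rotation of trace \frac{1679}{625}; fixing the sign of the \gamma_{13} coefficient removes the ambiguity.


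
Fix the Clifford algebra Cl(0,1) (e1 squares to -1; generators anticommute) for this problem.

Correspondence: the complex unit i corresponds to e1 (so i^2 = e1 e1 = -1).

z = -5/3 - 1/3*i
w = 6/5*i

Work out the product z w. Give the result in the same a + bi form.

In blades: z = -5/3 - 1/3*e1, w = 6/5*e1.
Distribute z over w term by term (generator squares from the signature, products reordered to ascending indices): (-5/3)*w = -2*e1; (-1/3*e1)*w = 2/5.
Sum: 2/5 - 2*e1; translating back through the correspondence:
Answer: 2/5 - 2i


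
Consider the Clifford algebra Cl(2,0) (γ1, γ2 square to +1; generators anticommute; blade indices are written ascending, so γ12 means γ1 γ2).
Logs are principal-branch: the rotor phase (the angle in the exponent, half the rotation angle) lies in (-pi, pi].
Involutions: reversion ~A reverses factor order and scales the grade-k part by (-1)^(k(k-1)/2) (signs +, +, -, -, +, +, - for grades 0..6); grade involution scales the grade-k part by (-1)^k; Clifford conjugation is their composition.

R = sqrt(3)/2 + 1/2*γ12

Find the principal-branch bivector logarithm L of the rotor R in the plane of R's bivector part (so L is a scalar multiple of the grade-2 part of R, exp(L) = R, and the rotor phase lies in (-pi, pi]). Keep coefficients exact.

The scalar part of R is sqrt(3)/2, which fixes the principal-branch rotor phase; the unit plane is then the bivector part divided by the sine of that phase, and L is that plane scaled by the phase.
Concretely: cos(phase) = sqrt(3)/2 gives phase = ±pi/6, and since phase/sin(phase) is even the sign is immaterial: L = (phase/sin(phase)) * <R>_2 = (pi/3) * <R>_2.
Answer: pi/6*γ12


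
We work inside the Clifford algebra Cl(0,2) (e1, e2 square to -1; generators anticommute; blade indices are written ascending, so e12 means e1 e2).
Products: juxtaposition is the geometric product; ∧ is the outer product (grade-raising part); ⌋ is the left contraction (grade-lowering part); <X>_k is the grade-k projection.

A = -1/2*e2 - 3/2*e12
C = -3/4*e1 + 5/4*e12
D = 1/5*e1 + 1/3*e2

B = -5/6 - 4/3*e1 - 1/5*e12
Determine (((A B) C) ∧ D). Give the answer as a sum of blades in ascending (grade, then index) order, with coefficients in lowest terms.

step 1: -3/10 + 1/10*e1 + 29/12*e2 + 7/12*e12
step 2: -157/240 + 779/240*e1 - 9/16*e2 + 23/16*e12
step 3: -157/1200*e1 - 157/720*e2 + 43/36*e12
Answer: -157/1200*e1 - 157/720*e2 + 43/36*e12


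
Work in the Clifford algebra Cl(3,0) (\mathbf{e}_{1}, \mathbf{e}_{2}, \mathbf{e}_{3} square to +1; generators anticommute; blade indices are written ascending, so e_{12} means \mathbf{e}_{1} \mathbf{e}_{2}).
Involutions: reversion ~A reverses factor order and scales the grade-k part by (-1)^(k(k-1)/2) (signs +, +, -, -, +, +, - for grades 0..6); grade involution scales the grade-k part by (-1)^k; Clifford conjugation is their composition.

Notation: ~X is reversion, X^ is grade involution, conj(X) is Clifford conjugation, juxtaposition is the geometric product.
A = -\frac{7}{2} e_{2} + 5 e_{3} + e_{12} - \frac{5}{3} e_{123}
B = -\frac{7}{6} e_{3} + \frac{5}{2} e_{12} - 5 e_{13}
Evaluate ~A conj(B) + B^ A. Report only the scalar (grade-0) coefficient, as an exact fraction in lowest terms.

first term: \frac{10}{3} - \frac{135}{4} e_{1} + \frac{25}{3} e_{2} + \frac{25}{6} e_{3} + \frac{35}{18} e_{12} + \frac{11}{12} e_{23} + \frac{23}{6} e_{123}
second term: \frac{10}{3} - \frac{135}{4} e_{1} + \frac{25}{3} e_{2} + \frac{25}{6} e_{3} - \frac{35}{18} e_{12} - \frac{11}{12} e_{23} - \frac{23}{6} e_{123}
Answer: \frac{20}{3}
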